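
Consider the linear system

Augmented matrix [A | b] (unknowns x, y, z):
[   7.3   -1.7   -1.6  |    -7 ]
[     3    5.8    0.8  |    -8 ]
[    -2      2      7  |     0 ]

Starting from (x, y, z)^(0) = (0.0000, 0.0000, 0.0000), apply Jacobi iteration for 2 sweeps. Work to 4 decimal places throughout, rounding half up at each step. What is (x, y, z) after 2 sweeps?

Iteration 1:
  x = (-7 - (-1.7)·0.0000 - (-1.6)·0.0000) / (7.3) = -0.9589
  y = (-8 - (3)·0.0000 - (0.8)·0.0000) / (5.8) = -1.3793
  z = (0 - (-2)·0.0000 - (2)·0.0000) / (7) = 0.0000
Iteration 2:
  x = (-7 - (-1.7)·-1.3793 - (-1.6)·0.0000) / (7.3) = -1.2801
  y = (-8 - (3)·-0.9589 - (0.8)·0.0000) / (5.8) = -0.8833
  z = (0 - (-2)·-0.9589 - (2)·-1.3793) / (7) = 0.1201

(-1.2801, -0.8833, 0.1201)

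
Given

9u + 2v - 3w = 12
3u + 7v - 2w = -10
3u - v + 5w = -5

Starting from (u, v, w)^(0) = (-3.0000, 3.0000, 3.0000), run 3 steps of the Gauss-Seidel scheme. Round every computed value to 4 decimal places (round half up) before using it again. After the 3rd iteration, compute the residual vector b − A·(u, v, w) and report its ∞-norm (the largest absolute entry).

0.5080

Iteration 1:
  u = (12 - (2)·3.0000 - (-3)·3.0000) / (9) = 1.6667
  v = (-10 - (3)·1.6667 - (-2)·3.0000) / (7) = -1.2857
  w = (-5 - (3)·1.6667 - (-1)·-1.2857) / (5) = -2.2572
Iteration 2:
  u = (12 - (2)·-1.2857 - (-3)·-2.2572) / (9) = 0.8666
  v = (-10 - (3)·0.8666 - (-2)·-2.2572) / (7) = -2.4449
  w = (-5 - (3)·0.8666 - (-1)·-2.4449) / (5) = -2.0089
Iteration 3:
  u = (12 - (2)·-2.4449 - (-3)·-2.0089) / (9) = 1.2070
  v = (-10 - (3)·1.2070 - (-2)·-2.0089) / (7) = -2.5198
  w = (-5 - (3)·1.2070 - (-1)·-2.5198) / (5) = -2.2282
Residual b − A·x = (-0.5080, -0.4388, 0.0002); ∞-norm = 0.5080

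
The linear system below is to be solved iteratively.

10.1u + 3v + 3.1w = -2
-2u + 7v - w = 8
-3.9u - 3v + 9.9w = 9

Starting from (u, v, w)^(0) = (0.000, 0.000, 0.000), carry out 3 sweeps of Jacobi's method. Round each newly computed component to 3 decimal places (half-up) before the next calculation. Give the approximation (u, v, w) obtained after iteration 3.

(-0.920, 1.078, 0.956)

Iteration 1:
  u = (-2 - (3)·0.000 - (3.1)·0.000) / (10.1) = -0.198
  v = (8 - (-2)·0.000 - (-1)·0.000) / (7) = 1.143
  w = (9 - (-3.9)·0.000 - (-3)·0.000) / (9.9) = 0.909
Iteration 2:
  u = (-2 - (3)·1.143 - (3.1)·0.909) / (10.1) = -0.817
  v = (8 - (-2)·-0.198 - (-1)·0.909) / (7) = 1.216
  w = (9 - (-3.9)·-0.198 - (-3)·1.143) / (9.9) = 1.177
Iteration 3:
  u = (-2 - (3)·1.216 - (3.1)·1.177) / (10.1) = -0.920
  v = (8 - (-2)·-0.817 - (-1)·1.177) / (7) = 1.078
  w = (9 - (-3.9)·-0.817 - (-3)·1.216) / (9.9) = 0.956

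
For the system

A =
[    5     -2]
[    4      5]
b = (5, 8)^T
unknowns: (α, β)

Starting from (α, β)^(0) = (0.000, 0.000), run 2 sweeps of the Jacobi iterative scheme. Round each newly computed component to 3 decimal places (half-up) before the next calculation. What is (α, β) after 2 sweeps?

(1.640, 0.800)

Iteration 1:
  α = (5 - (-2)·0.000) / (5) = 1.000
  β = (8 - (4)·0.000) / (5) = 1.600
Iteration 2:
  α = (5 - (-2)·1.600) / (5) = 1.640
  β = (8 - (4)·1.000) / (5) = 0.800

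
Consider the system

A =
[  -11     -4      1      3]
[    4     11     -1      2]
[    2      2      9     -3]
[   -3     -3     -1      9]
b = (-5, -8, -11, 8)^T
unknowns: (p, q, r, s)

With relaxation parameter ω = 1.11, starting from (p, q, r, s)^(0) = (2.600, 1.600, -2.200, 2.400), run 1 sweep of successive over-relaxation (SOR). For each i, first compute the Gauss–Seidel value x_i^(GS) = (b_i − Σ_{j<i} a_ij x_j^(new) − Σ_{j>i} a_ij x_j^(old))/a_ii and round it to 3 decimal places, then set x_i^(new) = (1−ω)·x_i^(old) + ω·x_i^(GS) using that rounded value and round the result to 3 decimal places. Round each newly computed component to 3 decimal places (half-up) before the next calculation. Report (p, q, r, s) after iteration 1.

Iteration 1:
  p: GS value = (-5 - (-4)·1.600 - (1)·-2.200 - (3)·2.400) / (-11) = 0.327;  p ← (1−ω)·2.600 + ω·0.327 = 0.077
  q: GS value = (-8 - (4)·0.077 - (-1)·-2.200 - (2)·2.400) / (11) = -1.392;  q ← (1−ω)·1.600 + ω·-1.392 = -1.721
  r: GS value = (-11 - (2)·0.077 - (2)·-1.721 - (-3)·2.400) / (9) = -0.057;  r ← (1−ω)·-2.200 + ω·-0.057 = 0.179
  s: GS value = (8 - (-3)·0.077 - (-3)·-1.721 - (-1)·0.179) / (9) = 0.361;  s ← (1−ω)·2.400 + ω·0.361 = 0.137

(0.077, -1.721, 0.179, 0.137)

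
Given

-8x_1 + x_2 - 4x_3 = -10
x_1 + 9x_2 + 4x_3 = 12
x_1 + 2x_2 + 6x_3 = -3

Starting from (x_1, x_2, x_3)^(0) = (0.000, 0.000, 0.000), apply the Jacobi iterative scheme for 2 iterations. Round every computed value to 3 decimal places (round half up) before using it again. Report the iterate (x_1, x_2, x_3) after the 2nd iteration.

Iteration 1:
  x_1 = (-10 - (1)·0.000 - (-4)·0.000) / (-8) = 1.250
  x_2 = (12 - (1)·0.000 - (4)·0.000) / (9) = 1.333
  x_3 = (-3 - (1)·0.000 - (2)·0.000) / (6) = -0.500
Iteration 2:
  x_1 = (-10 - (1)·1.333 - (-4)·-0.500) / (-8) = 1.667
  x_2 = (12 - (1)·1.250 - (4)·-0.500) / (9) = 1.417
  x_3 = (-3 - (1)·1.250 - (2)·1.333) / (6) = -1.153

(1.667, 1.417, -1.153)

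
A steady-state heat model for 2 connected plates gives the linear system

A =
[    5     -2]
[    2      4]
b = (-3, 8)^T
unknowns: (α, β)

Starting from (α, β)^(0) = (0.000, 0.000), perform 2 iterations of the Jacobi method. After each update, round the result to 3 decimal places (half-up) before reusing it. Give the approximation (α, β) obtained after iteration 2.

Iteration 1:
  α = (-3 - (-2)·0.000) / (5) = -0.600
  β = (8 - (2)·0.000) / (4) = 2.000
Iteration 2:
  α = (-3 - (-2)·2.000) / (5) = 0.200
  β = (8 - (2)·-0.600) / (4) = 2.300

(0.200, 2.300)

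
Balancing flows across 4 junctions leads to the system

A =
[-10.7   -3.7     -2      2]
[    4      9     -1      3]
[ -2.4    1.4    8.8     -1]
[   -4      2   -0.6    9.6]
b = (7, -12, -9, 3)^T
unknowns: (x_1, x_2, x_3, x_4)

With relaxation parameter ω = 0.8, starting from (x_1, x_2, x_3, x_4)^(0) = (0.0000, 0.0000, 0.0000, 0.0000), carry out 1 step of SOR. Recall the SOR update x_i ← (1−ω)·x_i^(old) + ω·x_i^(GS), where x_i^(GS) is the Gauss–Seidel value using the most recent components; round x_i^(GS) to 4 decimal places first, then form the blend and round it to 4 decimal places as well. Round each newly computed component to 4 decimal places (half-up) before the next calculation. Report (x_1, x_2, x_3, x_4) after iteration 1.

Iteration 1:
  x_1: GS value = (7 - (-3.7)·0.0000 - (-2)·0.0000 - (2)·0.0000) / (-10.7) = -0.6542;  x_1 ← (1−ω)·0.0000 + ω·-0.6542 = -0.5234
  x_2: GS value = (-12 - (4)·-0.5234 - (-1)·0.0000 - (3)·0.0000) / (9) = -1.1007;  x_2 ← (1−ω)·0.0000 + ω·-1.1007 = -0.8806
  x_3: GS value = (-9 - (-2.4)·-0.5234 - (1.4)·-0.8806 - (-1)·0.0000) / (8.8) = -1.0254;  x_3 ← (1−ω)·0.0000 + ω·-1.0254 = -0.8203
  x_4: GS value = (3 - (-4)·-0.5234 - (2)·-0.8806 - (-0.6)·-0.8203) / (9.6) = 0.2266;  x_4 ← (1−ω)·0.0000 + ω·0.2266 = 0.1813

(-0.5234, -0.8806, -0.8203, 0.1813)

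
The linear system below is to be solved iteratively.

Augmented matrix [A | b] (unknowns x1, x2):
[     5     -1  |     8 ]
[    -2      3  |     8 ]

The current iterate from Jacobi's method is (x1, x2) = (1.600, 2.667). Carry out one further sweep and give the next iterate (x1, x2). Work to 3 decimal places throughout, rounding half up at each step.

One sweep:
  x1 = (8 - (-1)·2.667) / (5) = 2.133
  x2 = (8 - (-2)·1.600) / (3) = 3.733

(2.133, 3.733)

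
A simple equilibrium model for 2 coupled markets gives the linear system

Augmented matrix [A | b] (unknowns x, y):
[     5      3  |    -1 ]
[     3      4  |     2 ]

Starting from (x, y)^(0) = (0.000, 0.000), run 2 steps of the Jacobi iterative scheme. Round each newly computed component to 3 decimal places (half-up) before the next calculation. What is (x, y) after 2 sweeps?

Iteration 1:
  x = (-1 - (3)·0.000) / (5) = -0.200
  y = (2 - (3)·0.000) / (4) = 0.500
Iteration 2:
  x = (-1 - (3)·0.500) / (5) = -0.500
  y = (2 - (3)·-0.200) / (4) = 0.650

(-0.500, 0.650)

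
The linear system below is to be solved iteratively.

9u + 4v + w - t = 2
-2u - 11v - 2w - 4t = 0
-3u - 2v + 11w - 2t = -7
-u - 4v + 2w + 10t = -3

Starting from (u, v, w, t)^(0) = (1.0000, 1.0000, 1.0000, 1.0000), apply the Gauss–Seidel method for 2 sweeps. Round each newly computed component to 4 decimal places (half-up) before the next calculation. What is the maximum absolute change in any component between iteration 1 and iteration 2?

Iteration 1:
  u = (2 - (4)·1.0000 - (1)·1.0000 - (-1)·1.0000) / (9) = -0.2222
  v = (0 - (-2)·-0.2222 - (-2)·1.0000 - (-4)·1.0000) / (-11) = -0.5051
  w = (-7 - (-3)·-0.2222 - (-2)·-0.5051 - (-2)·1.0000) / (11) = -0.6070
  t = (-3 - (-1)·-0.2222 - (-4)·-0.5051 - (2)·-0.6070) / (10) = -0.4029
Iteration 2:
  u = (2 - (4)·-0.5051 - (1)·-0.6070 - (-1)·-0.4029) / (9) = 0.4694
  v = (0 - (-2)·0.4694 - (-2)·-0.6070 - (-4)·-0.4029) / (-11) = 0.1715
  w = (-7 - (-3)·0.4694 - (-2)·0.1715 - (-2)·-0.4029) / (11) = -0.5504
  t = (-3 - (-1)·0.4694 - (-4)·0.1715 - (2)·-0.5504) / (10) = -0.0744
Change: (0.6916, 0.6766, 0.0566, 0.3285) → max |·| = 0.6916

0.6916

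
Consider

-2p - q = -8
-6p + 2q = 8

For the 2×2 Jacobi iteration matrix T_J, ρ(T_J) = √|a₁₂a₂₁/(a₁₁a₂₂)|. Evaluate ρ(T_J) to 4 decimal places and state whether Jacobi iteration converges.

1.2247

a₁₂a₂₁/(a₁₁a₂₂) = (-1)·(-6) / ((-2)·(2)) = -1.500000
ρ = √|-1.500000| = √1.500000 = 1.2247
ρ > 1, so Jacobi diverges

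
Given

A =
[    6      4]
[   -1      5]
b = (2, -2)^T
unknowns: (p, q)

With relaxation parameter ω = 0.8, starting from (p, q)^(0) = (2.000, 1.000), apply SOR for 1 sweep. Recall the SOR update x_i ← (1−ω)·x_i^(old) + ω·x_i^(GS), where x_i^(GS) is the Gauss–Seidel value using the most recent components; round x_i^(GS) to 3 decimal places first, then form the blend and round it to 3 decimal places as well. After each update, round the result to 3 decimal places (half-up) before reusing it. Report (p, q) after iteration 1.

Iteration 1:
  p: GS value = (2 - (4)·1.000) / (6) = -0.333;  p ← (1−ω)·2.000 + ω·-0.333 = 0.134
  q: GS value = (-2 - (-1)·0.134) / (5) = -0.373;  q ← (1−ω)·1.000 + ω·-0.373 = -0.098

(0.134, -0.098)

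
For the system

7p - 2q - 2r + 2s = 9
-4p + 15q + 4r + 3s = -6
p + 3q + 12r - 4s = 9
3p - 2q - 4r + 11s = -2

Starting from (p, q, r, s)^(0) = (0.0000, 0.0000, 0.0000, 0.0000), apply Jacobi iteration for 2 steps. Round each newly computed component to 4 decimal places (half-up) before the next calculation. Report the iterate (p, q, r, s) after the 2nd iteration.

(1.4377, -0.2208, 0.6823, -0.3325)

Iteration 1:
  p = (9 - (-2)·0.0000 - (-2)·0.0000 - (2)·0.0000) / (7) = 1.2857
  q = (-6 - (-4)·0.0000 - (4)·0.0000 - (3)·0.0000) / (15) = -0.4000
  r = (9 - (1)·0.0000 - (3)·0.0000 - (-4)·0.0000) / (12) = 0.7500
  s = (-2 - (3)·0.0000 - (-2)·0.0000 - (-4)·0.0000) / (11) = -0.1818
Iteration 2:
  p = (9 - (-2)·-0.4000 - (-2)·0.7500 - (2)·-0.1818) / (7) = 1.4377
  q = (-6 - (-4)·1.2857 - (4)·0.7500 - (3)·-0.1818) / (15) = -0.2208
  r = (9 - (1)·1.2857 - (3)·-0.4000 - (-4)·-0.1818) / (12) = 0.6823
  s = (-2 - (3)·1.2857 - (-2)·-0.4000 - (-4)·0.7500) / (11) = -0.3325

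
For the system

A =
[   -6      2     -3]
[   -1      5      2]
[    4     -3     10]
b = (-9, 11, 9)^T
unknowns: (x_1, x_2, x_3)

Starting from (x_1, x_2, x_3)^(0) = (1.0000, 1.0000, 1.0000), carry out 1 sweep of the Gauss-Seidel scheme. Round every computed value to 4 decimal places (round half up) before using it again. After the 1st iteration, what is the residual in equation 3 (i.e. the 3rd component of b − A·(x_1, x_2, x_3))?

-0.0001

Iteration 1:
  x_1 = (-9 - (2)·1.0000 - (-3)·1.0000) / (-6) = 1.3333
  x_2 = (11 - (-1)·1.3333 - (2)·1.0000) / (5) = 2.0667
  x_3 = (9 - (4)·1.3333 - (-3)·2.0667) / (10) = 0.9867
Residual b − A·x = (-2.1735, 0.0264, -0.0001)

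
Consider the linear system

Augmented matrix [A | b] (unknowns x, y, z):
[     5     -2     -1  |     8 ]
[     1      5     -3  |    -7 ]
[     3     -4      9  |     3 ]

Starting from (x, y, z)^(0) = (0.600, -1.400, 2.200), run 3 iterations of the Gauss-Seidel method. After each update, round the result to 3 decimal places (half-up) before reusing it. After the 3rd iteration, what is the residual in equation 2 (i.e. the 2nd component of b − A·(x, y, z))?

Iteration 1:
  x = (8 - (-2)·-1.400 - (-1)·2.200) / (5) = 1.480
  y = (-7 - (1)·1.480 - (-3)·2.200) / (5) = -0.376
  z = (3 - (3)·1.480 - (-4)·-0.376) / (9) = -0.327
Iteration 2:
  x = (8 - (-2)·-0.376 - (-1)·-0.327) / (5) = 1.384
  y = (-7 - (1)·1.384 - (-3)·-0.327) / (5) = -1.873
  z = (3 - (3)·1.384 - (-4)·-1.873) / (9) = -0.960
Iteration 3:
  x = (8 - (-2)·-1.873 - (-1)·-0.960) / (5) = 0.659
  y = (-7 - (1)·0.659 - (-3)·-0.960) / (5) = -2.108
  z = (3 - (3)·0.659 - (-4)·-2.108) / (9) = -0.823
Residual b − A·x = (-0.334, 0.412, -0.002)

0.412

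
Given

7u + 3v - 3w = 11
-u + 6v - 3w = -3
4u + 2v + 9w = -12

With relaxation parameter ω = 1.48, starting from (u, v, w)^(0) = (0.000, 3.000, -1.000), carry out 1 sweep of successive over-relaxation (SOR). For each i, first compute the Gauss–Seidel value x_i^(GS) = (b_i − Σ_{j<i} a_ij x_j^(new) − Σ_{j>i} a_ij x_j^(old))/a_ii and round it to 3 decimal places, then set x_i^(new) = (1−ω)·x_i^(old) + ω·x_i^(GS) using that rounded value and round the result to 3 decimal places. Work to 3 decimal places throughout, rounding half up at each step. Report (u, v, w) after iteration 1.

(-0.212, -2.972, -0.377)

Iteration 1:
  u: GS value = (11 - (3)·3.000 - (-3)·-1.000) / (7) = -0.143;  u ← (1−ω)·0.000 + ω·-0.143 = -0.212
  v: GS value = (-3 - (-1)·-0.212 - (-3)·-1.000) / (6) = -1.035;  v ← (1−ω)·3.000 + ω·-1.035 = -2.972
  w: GS value = (-12 - (4)·-0.212 - (2)·-2.972) / (9) = -0.579;  w ← (1−ω)·-1.000 + ω·-0.579 = -0.377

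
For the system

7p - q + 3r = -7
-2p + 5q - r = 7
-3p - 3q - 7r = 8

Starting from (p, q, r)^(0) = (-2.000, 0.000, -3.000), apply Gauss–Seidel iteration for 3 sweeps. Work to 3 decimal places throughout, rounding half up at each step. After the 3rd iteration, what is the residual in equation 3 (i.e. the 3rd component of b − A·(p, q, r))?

0.003

Iteration 1:
  p = (-7 - (-1)·0.000 - (3)·-3.000) / (7) = 0.286
  q = (7 - (-2)·0.286 - (-1)·-3.000) / (5) = 0.914
  r = (8 - (-3)·0.286 - (-3)·0.914) / (-7) = -1.657
Iteration 2:
  p = (-7 - (-1)·0.914 - (3)·-1.657) / (7) = -0.159
  q = (7 - (-2)·-0.159 - (-1)·-1.657) / (5) = 1.005
  r = (8 - (-3)·-0.159 - (-3)·1.005) / (-7) = -1.505
Iteration 3:
  p = (-7 - (-1)·1.005 - (3)·-1.505) / (7) = -0.211
  q = (7 - (-2)·-0.211 - (-1)·-1.505) / (5) = 1.015
  r = (8 - (-3)·-0.211 - (-3)·1.015) / (-7) = -1.487
Residual b − A·x = (-0.047, 0.016, 0.003)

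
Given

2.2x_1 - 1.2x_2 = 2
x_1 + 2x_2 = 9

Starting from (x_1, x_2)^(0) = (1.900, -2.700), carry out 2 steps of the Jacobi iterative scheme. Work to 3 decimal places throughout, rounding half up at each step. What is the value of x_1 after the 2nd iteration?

2.845

Iteration 1:
  x_1 = (2 - (-1.2)·-2.700) / (2.2) = -0.564
  x_2 = (9 - (1)·1.900) / (2) = 3.550
Iteration 2:
  x_1 = (2 - (-1.2)·3.550) / (2.2) = 2.845
  x_2 = (9 - (1)·-0.564) / (2) = 4.782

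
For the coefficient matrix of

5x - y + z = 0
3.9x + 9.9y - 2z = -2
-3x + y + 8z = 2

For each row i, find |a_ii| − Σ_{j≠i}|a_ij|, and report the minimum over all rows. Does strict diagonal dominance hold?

row 1: |5| − (1+1) = 3
row 2: |9.9| − (3.9+2) = 4
row 3: |8| − (3+1) = 4
minimum over rows = 3 → strictly diagonally dominant (convergence guaranteed)

3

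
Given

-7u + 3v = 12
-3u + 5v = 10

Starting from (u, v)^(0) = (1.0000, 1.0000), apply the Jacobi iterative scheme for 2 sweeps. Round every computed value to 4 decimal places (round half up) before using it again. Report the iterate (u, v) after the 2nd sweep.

Iteration 1:
  u = (12 - (3)·1.0000) / (-7) = -1.2857
  v = (10 - (-3)·1.0000) / (5) = 2.6000
Iteration 2:
  u = (12 - (3)·2.6000) / (-7) = -0.6000
  v = (10 - (-3)·-1.2857) / (5) = 1.2286

(-0.6000, 1.2286)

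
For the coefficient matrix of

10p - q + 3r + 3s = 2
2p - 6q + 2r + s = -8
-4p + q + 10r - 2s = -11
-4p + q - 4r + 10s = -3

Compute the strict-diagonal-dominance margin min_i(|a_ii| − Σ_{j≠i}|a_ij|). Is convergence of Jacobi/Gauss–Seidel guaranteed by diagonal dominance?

row 1: |10| − (1+3+3) = 3
row 2: |-6| − (2+2+1) = 1
row 3: |10| − (4+1+2) = 3
row 4: |10| − (4+1+4) = 1
minimum over rows = 1 → strictly diagonally dominant (convergence guaranteed)

1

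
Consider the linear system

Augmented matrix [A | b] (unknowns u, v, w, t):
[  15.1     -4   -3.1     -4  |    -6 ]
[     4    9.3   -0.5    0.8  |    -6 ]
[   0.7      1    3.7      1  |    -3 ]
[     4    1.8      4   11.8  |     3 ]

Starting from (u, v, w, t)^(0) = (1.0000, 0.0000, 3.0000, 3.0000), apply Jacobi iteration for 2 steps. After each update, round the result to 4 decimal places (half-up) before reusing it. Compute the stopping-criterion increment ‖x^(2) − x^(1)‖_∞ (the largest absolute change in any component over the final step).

Iteration 1:
  u = (-6 - (-4)·0.0000 - (-3.1)·3.0000 - (-4)·3.0000) / (15.1) = 1.0132
  v = (-6 - (4)·1.0000 - (-0.5)·3.0000 - (0.8)·3.0000) / (9.3) = -1.1720
  w = (-3 - (0.7)·1.0000 - (1)·0.0000 - (1)·3.0000) / (3.7) = -1.8108
  t = (3 - (4)·1.0000 - (1.8)·0.0000 - (4)·3.0000) / (11.8) = -1.1017
Iteration 2:
  u = (-6 - (-4)·-1.1720 - (-3.1)·-1.8108 - (-4)·-1.1017) / (15.1) = -1.3714
  v = (-6 - (4)·1.0132 - (-0.5)·-1.8108 - (0.8)·-1.1017) / (9.3) = -1.0835
  w = (-3 - (0.7)·1.0132 - (1)·-1.1720 - (1)·-1.1017) / (3.7) = -0.3880
  t = (3 - (4)·1.0132 - (1.8)·-1.1720 - (4)·-1.8108) / (11.8) = 0.7034
Change: (-2.3846, 0.0885, 1.4228, 1.8051) → max |·| = 2.3846

2.3846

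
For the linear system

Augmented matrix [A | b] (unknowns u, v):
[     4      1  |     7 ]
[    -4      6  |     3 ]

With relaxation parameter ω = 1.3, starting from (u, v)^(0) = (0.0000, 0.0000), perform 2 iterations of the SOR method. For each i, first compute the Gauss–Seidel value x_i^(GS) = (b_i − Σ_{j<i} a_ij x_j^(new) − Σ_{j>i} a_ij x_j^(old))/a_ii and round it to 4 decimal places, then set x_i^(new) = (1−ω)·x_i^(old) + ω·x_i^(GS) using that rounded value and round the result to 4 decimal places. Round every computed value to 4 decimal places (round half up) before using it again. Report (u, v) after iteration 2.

(0.7405, 0.5053)

Iteration 1:
  u: GS value = (7 - (1)·0.0000) / (4) = 1.7500;  u ← (1−ω)·0.0000 + ω·1.7500 = 2.2750
  v: GS value = (3 - (-4)·2.2750) / (6) = 2.0167;  v ← (1−ω)·0.0000 + ω·2.0167 = 2.6217
Iteration 2:
  u: GS value = (7 - (1)·2.6217) / (4) = 1.0946;  u ← (1−ω)·2.2750 + ω·1.0946 = 0.7405
  v: GS value = (3 - (-4)·0.7405) / (6) = 0.9937;  v ← (1−ω)·2.6217 + ω·0.9937 = 0.5053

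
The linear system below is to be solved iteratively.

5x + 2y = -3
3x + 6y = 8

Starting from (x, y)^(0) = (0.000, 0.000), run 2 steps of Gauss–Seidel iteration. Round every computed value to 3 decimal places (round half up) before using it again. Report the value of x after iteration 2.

Iteration 1:
  x = (-3 - (2)·0.000) / (5) = -0.600
  y = (8 - (3)·-0.600) / (6) = 1.633
Iteration 2:
  x = (-3 - (2)·1.633) / (5) = -1.253
  y = (8 - (3)·-1.253) / (6) = 1.960

-1.253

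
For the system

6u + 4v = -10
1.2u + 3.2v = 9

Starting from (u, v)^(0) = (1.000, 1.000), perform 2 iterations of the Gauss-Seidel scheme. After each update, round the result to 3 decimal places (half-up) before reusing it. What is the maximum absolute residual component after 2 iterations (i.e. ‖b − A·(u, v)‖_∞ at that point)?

2.686

Iteration 1:
  u = (-10 - (4)·1.000) / (6) = -2.333
  v = (9 - (1.2)·-2.333) / (3.2) = 3.687
Iteration 2:
  u = (-10 - (4)·3.687) / (6) = -4.125
  v = (9 - (1.2)·-4.125) / (3.2) = 4.359
Residual b − A·x = (-2.686, 0.001); ∞-norm = 2.686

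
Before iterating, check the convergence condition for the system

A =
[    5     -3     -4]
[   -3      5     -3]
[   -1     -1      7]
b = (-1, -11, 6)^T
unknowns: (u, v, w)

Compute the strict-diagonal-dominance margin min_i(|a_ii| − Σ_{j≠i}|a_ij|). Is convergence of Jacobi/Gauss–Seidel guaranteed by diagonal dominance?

-2

row 1: |5| − (3+4) = -2
row 2: |5| − (3+3) = -1
row 3: |7| − (1+1) = 5
minimum over rows = -2 → not strictly diagonally dominant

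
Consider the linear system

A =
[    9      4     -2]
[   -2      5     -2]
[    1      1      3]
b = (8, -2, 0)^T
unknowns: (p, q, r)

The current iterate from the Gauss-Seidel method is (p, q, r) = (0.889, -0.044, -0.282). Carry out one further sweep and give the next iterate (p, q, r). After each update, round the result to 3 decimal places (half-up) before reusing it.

(0.846, -0.174, -0.224)

One sweep:
  p = (8 - (4)·-0.044 - (-2)·-0.282) / (9) = 0.846
  q = (-2 - (-2)·0.846 - (-2)·-0.282) / (5) = -0.174
  r = (0 - (1)·0.846 - (1)·-0.174) / (3) = -0.224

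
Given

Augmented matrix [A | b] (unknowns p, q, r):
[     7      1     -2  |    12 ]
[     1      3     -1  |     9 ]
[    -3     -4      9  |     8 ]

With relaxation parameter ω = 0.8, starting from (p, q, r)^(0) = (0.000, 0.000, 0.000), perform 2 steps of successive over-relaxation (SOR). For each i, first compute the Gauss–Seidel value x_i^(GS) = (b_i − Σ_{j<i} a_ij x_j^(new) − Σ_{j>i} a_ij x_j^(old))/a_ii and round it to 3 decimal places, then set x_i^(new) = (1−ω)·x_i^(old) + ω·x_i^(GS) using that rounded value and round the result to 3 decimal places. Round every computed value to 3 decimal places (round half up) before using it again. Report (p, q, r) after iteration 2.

(1.825, 2.800, 2.554)

Iteration 1:
  p: GS value = (12 - (1)·0.000 - (-2)·0.000) / (7) = 1.714;  p ← (1−ω)·0.000 + ω·1.714 = 1.371
  q: GS value = (9 - (1)·1.371 - (-1)·0.000) / (3) = 2.543;  q ← (1−ω)·0.000 + ω·2.543 = 2.034
  r: GS value = (8 - (-3)·1.371 - (-4)·2.034) / (9) = 2.250;  r ← (1−ω)·0.000 + ω·2.250 = 1.800
Iteration 2:
  p: GS value = (12 - (1)·2.034 - (-2)·1.800) / (7) = 1.938;  p ← (1−ω)·1.371 + ω·1.938 = 1.825
  q: GS value = (9 - (1)·1.825 - (-1)·1.800) / (3) = 2.992;  q ← (1−ω)·2.034 + ω·2.992 = 2.800
  r: GS value = (8 - (-3)·1.825 - (-4)·2.800) / (9) = 2.742;  r ← (1−ω)·1.800 + ω·2.742 = 2.554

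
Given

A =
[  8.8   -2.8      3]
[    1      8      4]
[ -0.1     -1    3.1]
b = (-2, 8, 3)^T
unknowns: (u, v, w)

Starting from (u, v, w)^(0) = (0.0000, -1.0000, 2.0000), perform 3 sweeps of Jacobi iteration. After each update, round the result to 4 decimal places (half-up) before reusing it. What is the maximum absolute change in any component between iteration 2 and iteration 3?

0.2931

Iteration 1:
  u = (-2 - (-2.8)·-1.0000 - (3)·2.0000) / (8.8) = -1.2273
  v = (8 - (1)·0.0000 - (4)·2.0000) / (8) = 0.0000
  w = (3 - (-0.1)·0.0000 - (-1)·-1.0000) / (3.1) = 0.6452
Iteration 2:
  u = (-2 - (-2.8)·0.0000 - (3)·0.6452) / (8.8) = -0.4472
  v = (8 - (1)·-1.2273 - (4)·0.6452) / (8) = 0.8308
  w = (3 - (-0.1)·-1.2273 - (-1)·0.0000) / (3.1) = 0.9282
Iteration 3:
  u = (-2 - (-2.8)·0.8308 - (3)·0.9282) / (8.8) = -0.2794
  v = (8 - (1)·-0.4472 - (4)·0.9282) / (8) = 0.5918
  w = (3 - (-0.1)·-0.4472 - (-1)·0.8308) / (3.1) = 1.2213
Change: (0.1678, -0.2390, 0.2931) → max |·| = 0.2931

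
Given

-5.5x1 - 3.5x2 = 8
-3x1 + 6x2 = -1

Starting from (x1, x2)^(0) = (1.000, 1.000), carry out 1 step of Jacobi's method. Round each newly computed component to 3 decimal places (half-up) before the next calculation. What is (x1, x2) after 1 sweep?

Iteration 1:
  x1 = (8 - (-3.5)·1.000) / (-5.5) = -2.091
  x2 = (-1 - (-3)·1.000) / (6) = 0.333

(-2.091, 0.333)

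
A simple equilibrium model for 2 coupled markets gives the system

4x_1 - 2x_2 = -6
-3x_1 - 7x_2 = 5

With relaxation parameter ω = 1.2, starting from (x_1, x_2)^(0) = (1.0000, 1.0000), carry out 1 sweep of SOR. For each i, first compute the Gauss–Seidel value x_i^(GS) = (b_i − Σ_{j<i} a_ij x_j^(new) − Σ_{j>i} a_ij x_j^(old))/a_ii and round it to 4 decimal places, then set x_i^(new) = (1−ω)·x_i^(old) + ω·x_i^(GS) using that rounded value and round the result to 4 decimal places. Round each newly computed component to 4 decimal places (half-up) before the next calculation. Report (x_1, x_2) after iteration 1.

(-1.4000, -0.3372)

Iteration 1:
  x_1: GS value = (-6 - (-2)·1.0000) / (4) = -1.0000;  x_1 ← (1−ω)·1.0000 + ω·-1.0000 = -1.4000
  x_2: GS value = (5 - (-3)·-1.4000) / (-7) = -0.1143;  x_2 ← (1−ω)·1.0000 + ω·-0.1143 = -0.3372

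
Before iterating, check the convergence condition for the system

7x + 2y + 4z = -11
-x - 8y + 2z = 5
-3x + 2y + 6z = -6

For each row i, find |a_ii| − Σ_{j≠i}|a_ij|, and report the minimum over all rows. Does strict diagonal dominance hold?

row 1: |7| − (2+4) = 1
row 2: |-8| − (1+2) = 5
row 3: |6| − (3+2) = 1
minimum over rows = 1 → strictly diagonally dominant (convergence guaranteed)

1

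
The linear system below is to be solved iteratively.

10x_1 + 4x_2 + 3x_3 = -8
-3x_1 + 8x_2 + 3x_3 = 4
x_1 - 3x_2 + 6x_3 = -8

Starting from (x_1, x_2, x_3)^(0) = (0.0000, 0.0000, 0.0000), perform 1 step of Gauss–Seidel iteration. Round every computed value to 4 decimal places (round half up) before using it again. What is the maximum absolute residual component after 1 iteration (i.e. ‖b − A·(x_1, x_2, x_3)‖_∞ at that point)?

3.3000

Iteration 1:
  x_1 = (-8 - (4)·0.0000 - (3)·0.0000) / (10) = -0.8000
  x_2 = (4 - (-3)·-0.8000 - (3)·0.0000) / (8) = 0.2000
  x_3 = (-8 - (1)·-0.8000 - (-3)·0.2000) / (6) = -1.1000
Residual b − A·x = (2.5000, 3.3000, 0.0000); ∞-norm = 3.3000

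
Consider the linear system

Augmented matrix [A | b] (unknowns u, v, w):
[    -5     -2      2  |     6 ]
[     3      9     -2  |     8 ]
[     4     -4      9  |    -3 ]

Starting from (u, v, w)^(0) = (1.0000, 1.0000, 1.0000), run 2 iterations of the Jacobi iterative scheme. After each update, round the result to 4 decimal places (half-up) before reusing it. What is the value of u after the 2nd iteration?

Iteration 1:
  u = (6 - (-2)·1.0000 - (2)·1.0000) / (-5) = -1.2000
  v = (8 - (3)·1.0000 - (-2)·1.0000) / (9) = 0.7778
  w = (-3 - (4)·1.0000 - (-4)·1.0000) / (9) = -0.3333
Iteration 2:
  u = (6 - (-2)·0.7778 - (2)·-0.3333) / (-5) = -1.6444
  v = (8 - (3)·-1.2000 - (-2)·-0.3333) / (9) = 1.2148
  w = (-3 - (4)·-1.2000 - (-4)·0.7778) / (9) = 0.5457

-1.6444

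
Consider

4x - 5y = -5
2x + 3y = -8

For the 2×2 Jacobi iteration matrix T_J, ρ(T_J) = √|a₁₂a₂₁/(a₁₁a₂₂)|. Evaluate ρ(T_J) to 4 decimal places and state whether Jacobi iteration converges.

0.9129

a₁₂a₂₁/(a₁₁a₂₂) = (-5)·(2) / ((4)·(3)) = -0.833333
ρ = √|-0.833333| = √0.833333 = 0.9129
ρ < 1, so Jacobi converges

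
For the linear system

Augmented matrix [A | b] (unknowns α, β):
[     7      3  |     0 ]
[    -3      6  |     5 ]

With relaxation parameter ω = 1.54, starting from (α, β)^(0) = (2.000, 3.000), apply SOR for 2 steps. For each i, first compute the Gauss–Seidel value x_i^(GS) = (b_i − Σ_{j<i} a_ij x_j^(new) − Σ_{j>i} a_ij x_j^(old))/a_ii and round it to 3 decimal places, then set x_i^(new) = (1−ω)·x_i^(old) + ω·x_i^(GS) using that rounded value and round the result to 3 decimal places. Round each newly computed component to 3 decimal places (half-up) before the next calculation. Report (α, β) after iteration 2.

(3.430, 5.378)

Iteration 1:
  α: GS value = (0 - (3)·3.000) / (7) = -1.286;  α ← (1−ω)·2.000 + ω·-1.286 = -3.060
  β: GS value = (5 - (-3)·-3.060) / (6) = -0.697;  β ← (1−ω)·3.000 + ω·-0.697 = -2.693
Iteration 2:
  α: GS value = (0 - (3)·-2.693) / (7) = 1.154;  α ← (1−ω)·-3.060 + ω·1.154 = 3.430
  β: GS value = (5 - (-3)·3.430) / (6) = 2.548;  β ← (1−ω)·-2.693 + ω·2.548 = 5.378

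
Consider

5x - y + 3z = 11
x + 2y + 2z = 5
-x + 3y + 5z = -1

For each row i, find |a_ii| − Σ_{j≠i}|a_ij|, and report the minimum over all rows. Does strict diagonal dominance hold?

-1

row 1: |5| − (1+3) = 1
row 2: |2| − (1+2) = -1
row 3: |5| − (1+3) = 1
minimum over rows = -1 → not strictly diagonally dominant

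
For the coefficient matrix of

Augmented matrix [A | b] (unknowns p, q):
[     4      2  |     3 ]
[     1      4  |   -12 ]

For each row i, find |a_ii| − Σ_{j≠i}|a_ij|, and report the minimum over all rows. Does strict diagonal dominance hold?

row 1: |4| − (2) = 2
row 2: |4| − (1) = 3
minimum over rows = 2 → strictly diagonally dominant (convergence guaranteed)

2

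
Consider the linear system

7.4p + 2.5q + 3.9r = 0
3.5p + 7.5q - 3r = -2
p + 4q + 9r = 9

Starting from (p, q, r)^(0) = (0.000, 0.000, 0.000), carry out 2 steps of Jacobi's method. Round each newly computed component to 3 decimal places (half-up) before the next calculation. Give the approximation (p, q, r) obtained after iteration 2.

Iteration 1:
  p = (0 - (2.5)·0.000 - (3.9)·0.000) / (7.4) = 0.000
  q = (-2 - (3.5)·0.000 - (-3)·0.000) / (7.5) = -0.267
  r = (9 - (1)·0.000 - (4)·0.000) / (9) = 1.000
Iteration 2:
  p = (0 - (2.5)·-0.267 - (3.9)·1.000) / (7.4) = -0.437
  q = (-2 - (3.5)·0.000 - (-3)·1.000) / (7.5) = 0.133
  r = (9 - (1)·0.000 - (4)·-0.267) / (9) = 1.119

(-0.437, 0.133, 1.119)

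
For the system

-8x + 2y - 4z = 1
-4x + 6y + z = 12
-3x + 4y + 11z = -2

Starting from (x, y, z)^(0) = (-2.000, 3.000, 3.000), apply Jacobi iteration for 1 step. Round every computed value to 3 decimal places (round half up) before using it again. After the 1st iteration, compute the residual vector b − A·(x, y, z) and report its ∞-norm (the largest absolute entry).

14.705

Iteration 1:
  x = (1 - (2)·3.000 - (-4)·3.000) / (-8) = -0.875
  y = (12 - (-4)·-2.000 - (1)·3.000) / (6) = 0.167
  z = (-2 - (-3)·-2.000 - (4)·3.000) / (11) = -1.818
Residual b − A·x = (-13.606, 9.316, 14.705); ∞-norm = 14.705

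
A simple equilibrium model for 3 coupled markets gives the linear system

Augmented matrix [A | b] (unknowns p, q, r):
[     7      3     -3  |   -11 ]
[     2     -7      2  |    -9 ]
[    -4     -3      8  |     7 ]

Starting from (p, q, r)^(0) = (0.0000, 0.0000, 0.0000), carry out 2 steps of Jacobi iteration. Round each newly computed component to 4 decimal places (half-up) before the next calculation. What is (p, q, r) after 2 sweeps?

Iteration 1:
  p = (-11 - (3)·0.0000 - (-3)·0.0000) / (7) = -1.5714
  q = (-9 - (2)·0.0000 - (2)·0.0000) / (-7) = 1.2857
  r = (7 - (-4)·0.0000 - (-3)·0.0000) / (8) = 0.8750
Iteration 2:
  p = (-11 - (3)·1.2857 - (-3)·0.8750) / (7) = -1.7474
  q = (-9 - (2)·-1.5714 - (2)·0.8750) / (-7) = 1.0867
  r = (7 - (-4)·-1.5714 - (-3)·1.2857) / (8) = 0.5714

(-1.7474, 1.0867, 0.5714)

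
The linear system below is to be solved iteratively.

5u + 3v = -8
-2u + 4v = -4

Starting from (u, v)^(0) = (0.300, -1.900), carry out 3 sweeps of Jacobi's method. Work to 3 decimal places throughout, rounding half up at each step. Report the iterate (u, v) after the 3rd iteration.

(-0.862, -1.545)

Iteration 1:
  u = (-8 - (3)·-1.900) / (5) = -0.460
  v = (-4 - (-2)·0.300) / (4) = -0.850
Iteration 2:
  u = (-8 - (3)·-0.850) / (5) = -1.090
  v = (-4 - (-2)·-0.460) / (4) = -1.230
Iteration 3:
  u = (-8 - (3)·-1.230) / (5) = -0.862
  v = (-4 - (-2)·-1.090) / (4) = -1.545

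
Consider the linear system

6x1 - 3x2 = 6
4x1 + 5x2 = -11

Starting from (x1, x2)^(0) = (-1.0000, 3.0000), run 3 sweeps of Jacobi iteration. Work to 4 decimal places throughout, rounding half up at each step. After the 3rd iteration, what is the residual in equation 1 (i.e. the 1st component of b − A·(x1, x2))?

Iteration 1:
  x1 = (6 - (-3)·3.0000) / (6) = 2.5000
  x2 = (-11 - (4)·-1.0000) / (5) = -1.4000
Iteration 2:
  x1 = (6 - (-3)·-1.4000) / (6) = 0.3000
  x2 = (-11 - (4)·2.5000) / (5) = -4.2000
Iteration 3:
  x1 = (6 - (-3)·-4.2000) / (6) = -1.1000
  x2 = (-11 - (4)·0.3000) / (5) = -2.4400
Residual b − A·x = (5.2800, 5.6000)

5.2800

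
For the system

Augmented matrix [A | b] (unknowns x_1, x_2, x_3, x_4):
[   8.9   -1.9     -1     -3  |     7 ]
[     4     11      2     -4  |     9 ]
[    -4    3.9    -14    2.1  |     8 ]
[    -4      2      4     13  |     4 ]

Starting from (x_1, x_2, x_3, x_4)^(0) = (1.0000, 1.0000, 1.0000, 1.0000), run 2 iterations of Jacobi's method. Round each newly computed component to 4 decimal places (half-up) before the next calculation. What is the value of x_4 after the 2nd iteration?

Iteration 1:
  x_1 = (7 - (-1.9)·1.0000 - (-1)·1.0000 - (-3)·1.0000) / (8.9) = 1.4494
  x_2 = (9 - (4)·1.0000 - (2)·1.0000 - (-4)·1.0000) / (11) = 0.6364
  x_3 = (8 - (-4)·1.0000 - (3.9)·1.0000 - (2.1)·1.0000) / (-14) = -0.4286
  x_4 = (4 - (-4)·1.0000 - (2)·1.0000 - (4)·1.0000) / (13) = 0.1538
Iteration 2:
  x_1 = (7 - (-1.9)·0.6364 - (-1)·-0.4286 - (-3)·0.1538) / (8.9) = 0.9261
  x_2 = (9 - (4)·1.4494 - (2)·-0.4286 - (-4)·0.1538) / (11) = 0.4250
  x_3 = (8 - (-4)·1.4494 - (3.9)·0.6364 - (2.1)·0.1538) / (-14) = -0.7852
  x_4 = (4 - (-4)·1.4494 - (2)·0.6364 - (4)·-0.4286) / (13) = 0.7876

0.7876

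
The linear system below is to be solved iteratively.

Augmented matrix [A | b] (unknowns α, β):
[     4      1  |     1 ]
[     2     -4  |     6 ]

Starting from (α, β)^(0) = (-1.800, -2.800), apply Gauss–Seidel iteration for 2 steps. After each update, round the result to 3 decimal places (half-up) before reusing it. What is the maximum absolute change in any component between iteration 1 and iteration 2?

0.444

Iteration 1:
  α = (1 - (1)·-2.800) / (4) = 0.950
  β = (6 - (2)·0.950) / (-4) = -1.025
Iteration 2:
  α = (1 - (1)·-1.025) / (4) = 0.506
  β = (6 - (2)·0.506) / (-4) = -1.247
Change: (-0.444, -0.222) → max |·| = 0.444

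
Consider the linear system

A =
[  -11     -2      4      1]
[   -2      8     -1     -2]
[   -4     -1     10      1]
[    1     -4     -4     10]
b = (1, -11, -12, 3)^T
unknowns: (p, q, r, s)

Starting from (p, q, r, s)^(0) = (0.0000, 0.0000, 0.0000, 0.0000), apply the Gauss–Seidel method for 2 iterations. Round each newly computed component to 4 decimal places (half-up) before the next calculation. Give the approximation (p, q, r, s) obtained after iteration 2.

(-0.4099, -1.8496, -1.4689, -0.9864)

Iteration 1:
  p = (1 - (-2)·0.0000 - (4)·0.0000 - (1)·0.0000) / (-11) = -0.0909
  q = (-11 - (-2)·-0.0909 - (-1)·0.0000 - (-2)·0.0000) / (8) = -1.3977
  r = (-12 - (-4)·-0.0909 - (-1)·-1.3977 - (1)·0.0000) / (10) = -1.3761
  s = (3 - (1)·-0.0909 - (-4)·-1.3977 - (-4)·-1.3761) / (10) = -0.8004
Iteration 2:
  p = (1 - (-2)·-1.3977 - (4)·-1.3761 - (1)·-0.8004) / (-11) = -0.4099
  q = (-11 - (-2)·-0.4099 - (-1)·-1.3761 - (-2)·-0.8004) / (8) = -1.8496
  r = (-12 - (-4)·-0.4099 - (-1)·-1.8496 - (1)·-0.8004) / (10) = -1.4689
  s = (3 - (1)·-0.4099 - (-4)·-1.8496 - (-4)·-1.4689) / (10) = -0.9864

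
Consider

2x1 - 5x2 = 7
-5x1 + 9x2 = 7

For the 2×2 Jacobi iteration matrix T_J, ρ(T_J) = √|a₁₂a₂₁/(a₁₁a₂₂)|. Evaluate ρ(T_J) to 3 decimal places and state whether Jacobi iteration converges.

1.179

a₁₂a₂₁/(a₁₁a₂₂) = (-5)·(-5) / ((2)·(9)) = 1.388889
ρ = √|1.388889| = √1.388889 = 1.179
ρ > 1, so Jacobi diverges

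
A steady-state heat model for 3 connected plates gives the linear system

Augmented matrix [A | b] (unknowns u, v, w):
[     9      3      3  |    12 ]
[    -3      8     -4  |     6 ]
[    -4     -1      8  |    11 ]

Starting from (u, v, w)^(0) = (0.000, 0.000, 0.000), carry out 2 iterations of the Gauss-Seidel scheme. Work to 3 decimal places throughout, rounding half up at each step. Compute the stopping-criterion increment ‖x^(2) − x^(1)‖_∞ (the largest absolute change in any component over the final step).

1.149

Iteration 1:
  u = (12 - (3)·0.000 - (3)·0.000) / (9) = 1.333
  v = (6 - (-3)·1.333 - (-4)·0.000) / (8) = 1.250
  w = (11 - (-4)·1.333 - (-1)·1.250) / (8) = 2.198
Iteration 2:
  u = (12 - (3)·1.250 - (3)·2.198) / (9) = 0.184
  v = (6 - (-3)·0.184 - (-4)·2.198) / (8) = 1.918
  w = (11 - (-4)·0.184 - (-1)·1.918) / (8) = 1.707
Change: (-1.149, 0.668, -0.491) → max |·| = 1.149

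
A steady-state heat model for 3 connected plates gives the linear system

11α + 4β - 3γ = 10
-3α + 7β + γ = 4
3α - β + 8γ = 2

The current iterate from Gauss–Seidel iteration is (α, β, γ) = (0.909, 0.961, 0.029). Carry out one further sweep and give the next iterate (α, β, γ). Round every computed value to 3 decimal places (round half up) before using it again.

(0.568, 0.811, 0.138)

One sweep:
  α = (10 - (4)·0.961 - (-3)·0.029) / (11) = 0.568
  β = (4 - (-3)·0.568 - (1)·0.029) / (7) = 0.811
  γ = (2 - (3)·0.568 - (-1)·0.811) / (8) = 0.138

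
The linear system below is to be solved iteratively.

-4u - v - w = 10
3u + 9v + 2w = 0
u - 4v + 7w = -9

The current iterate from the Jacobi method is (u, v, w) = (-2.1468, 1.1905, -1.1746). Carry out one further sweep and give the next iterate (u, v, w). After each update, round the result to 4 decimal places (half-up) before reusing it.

One sweep:
  u = (10 - (-1)·1.1905 - (-1)·-1.1746) / (-4) = -2.5040
  v = (0 - (3)·-2.1468 - (2)·-1.1746) / (9) = 0.9766
  w = (-9 - (1)·-2.1468 - (-4)·1.1905) / (7) = -0.2987

(-2.5040, 0.9766, -0.2987)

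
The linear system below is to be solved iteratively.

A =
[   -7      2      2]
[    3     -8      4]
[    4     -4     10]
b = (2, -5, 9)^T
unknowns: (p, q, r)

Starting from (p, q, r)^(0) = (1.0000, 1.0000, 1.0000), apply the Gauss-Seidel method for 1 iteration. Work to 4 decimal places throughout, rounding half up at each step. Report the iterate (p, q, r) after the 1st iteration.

Iteration 1:
  p = (2 - (2)·1.0000 - (2)·1.0000) / (-7) = 0.2857
  q = (-5 - (3)·0.2857 - (4)·1.0000) / (-8) = 1.2321
  r = (9 - (4)·0.2857 - (-4)·1.2321) / (10) = 1.2786

(0.2857, 1.2321, 1.2786)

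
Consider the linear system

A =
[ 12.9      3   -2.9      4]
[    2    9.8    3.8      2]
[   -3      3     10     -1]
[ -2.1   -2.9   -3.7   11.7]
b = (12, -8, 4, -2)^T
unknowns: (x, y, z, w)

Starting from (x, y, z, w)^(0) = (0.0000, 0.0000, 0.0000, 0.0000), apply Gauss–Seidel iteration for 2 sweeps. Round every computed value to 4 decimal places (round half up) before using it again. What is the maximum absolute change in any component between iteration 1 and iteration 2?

Iteration 1:
  x = (12 - (3)·0.0000 - (-2.9)·0.0000 - (4)·0.0000) / (12.9) = 0.9302
  y = (-8 - (2)·0.9302 - (3.8)·0.0000 - (2)·0.0000) / (9.8) = -1.0062
  z = (4 - (-3)·0.9302 - (3)·-1.0062 - (-1)·0.0000) / (10) = 0.9809
  w = (-2 - (-2.1)·0.9302 - (-2.9)·-1.0062 - (-3.7)·0.9809) / (11.7) = 0.0568
Iteration 2:
  x = (12 - (3)·-1.0062 - (-2.9)·0.9809 - (4)·0.0568) / (12.9) = 1.3671
  y = (-8 - (2)·1.3671 - (3.8)·0.9809 - (2)·0.0568) / (9.8) = -1.4873
  z = (4 - (-3)·1.3671 - (3)·-1.4873 - (-1)·0.0568) / (10) = 1.2620
  w = (-2 - (-2.1)·1.3671 - (-2.9)·-1.4873 - (-3.7)·1.2620) / (11.7) = 0.1049
Change: (0.4369, -0.4811, 0.2811, 0.0481) → max |·| = 0.4811

0.4811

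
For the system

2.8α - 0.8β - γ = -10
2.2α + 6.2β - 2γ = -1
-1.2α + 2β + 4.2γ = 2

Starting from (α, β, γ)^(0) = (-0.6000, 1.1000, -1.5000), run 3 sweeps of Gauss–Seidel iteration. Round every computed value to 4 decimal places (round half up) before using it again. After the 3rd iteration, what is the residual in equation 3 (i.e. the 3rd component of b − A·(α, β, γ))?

Iteration 1:
  α = (-10 - (-0.8)·1.1000 - (-1)·-1.5000) / (2.8) = -3.7929
  β = (-1 - (2.2)·-3.7929 - (-2)·-1.5000) / (6.2) = 0.7007
  γ = (2 - (-1.2)·-3.7929 - (2)·0.7007) / (4.2) = -0.9412
Iteration 2:
  α = (-10 - (-0.8)·0.7007 - (-1)·-0.9412) / (2.8) = -3.7074
  β = (-1 - (2.2)·-3.7074 - (-2)·-0.9412) / (6.2) = 0.8506
  γ = (2 - (-1.2)·-3.7074 - (2)·0.8506) / (4.2) = -0.9881
Iteration 3:
  α = (-10 - (-0.8)·0.8506 - (-1)·-0.9881) / (2.8) = -3.6813
  β = (-1 - (2.2)·-3.6813 - (-2)·-0.9881) / (6.2) = 0.8262
  γ = (2 - (-1.2)·-3.6813 - (2)·0.8262) / (4.2) = -0.9690
Residual b − A·x = (-0.0004, 0.0384, -0.0002)

-0.0002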